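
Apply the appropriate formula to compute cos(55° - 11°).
cos(55° - 11°) = cos 55° cos 11° + sin 55° sin 11° = 0.7193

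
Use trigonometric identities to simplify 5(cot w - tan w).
5(cot w - tan w) = 5(2 cot(2w)) (using Double angle)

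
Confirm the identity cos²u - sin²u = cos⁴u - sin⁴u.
RHS = (cos²u - sin²u)(cos²u + sin²u) = (cos²u - sin²u) · 1 = cos²u - sin²u = LHS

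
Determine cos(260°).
cos(260°) = -0.1736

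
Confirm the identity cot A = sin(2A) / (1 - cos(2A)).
RHS = 2 sin A cos A / (2sin²A) = cos A/sin A = cot A = LHS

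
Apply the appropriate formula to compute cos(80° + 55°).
cos(80° + 55°) = cos 80° cos 55° - sin 80° sin 55° = -√2/2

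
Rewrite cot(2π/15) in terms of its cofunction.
cot(2π/15) = tan(π/2 - 2π/15) = tan(11π/30)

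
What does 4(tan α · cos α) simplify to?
4(tan α · cos α) = 4(sin α) (using Quotient identity)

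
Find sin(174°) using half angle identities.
sin(174°) = √((1 - cos 348°)/2) = 0.1045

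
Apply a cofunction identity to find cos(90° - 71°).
cos(90° - 71°) = sin(71°) = 0.9455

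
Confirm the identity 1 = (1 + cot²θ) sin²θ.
RHS = csc²θ · sin²θ = (1/sin²θ) · sin²θ = 1 = LHS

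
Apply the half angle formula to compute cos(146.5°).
cos(146.5°) = -√((1 + cos 293°)/2) = -0.8339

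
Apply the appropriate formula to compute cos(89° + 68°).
cos(89° + 68°) = cos 89° cos 68° - sin 89° sin 68° = -0.9205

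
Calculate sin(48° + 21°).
sin(48° + 21°) = sin 48° cos 21° + cos 48° sin 21° = 0.9336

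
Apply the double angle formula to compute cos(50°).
cos(50°) = cos²25° - sin²25° = 0.6428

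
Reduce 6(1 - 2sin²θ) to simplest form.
6(1 - 2sin²θ) = 6(cos(2θ)) (using Double angle)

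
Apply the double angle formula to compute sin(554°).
sin(554°) = 2 sin 277° cos 277° = -0.2419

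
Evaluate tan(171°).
tan(171°) = -0.1584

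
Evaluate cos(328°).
cos(328°) = 0.848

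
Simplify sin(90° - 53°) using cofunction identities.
sin(90° - 53°) = cos(53°)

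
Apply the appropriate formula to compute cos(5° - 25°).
cos(5° - 25°) = cos 5° cos 25° + sin 5° sin 25° = 0.9397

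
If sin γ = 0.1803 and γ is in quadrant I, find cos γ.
cos γ = 0.9836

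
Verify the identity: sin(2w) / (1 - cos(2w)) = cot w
LHS = 2 sin w cos w / (2sin²w) = cos w/sin w = cot w = RHS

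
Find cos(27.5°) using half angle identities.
cos(27.5°) = √((1 + cos 55°)/2) = 0.887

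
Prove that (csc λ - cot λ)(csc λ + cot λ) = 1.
LHS = csc²λ - cot²λ = (1 + cot²λ) - cot²λ = 1 = RHS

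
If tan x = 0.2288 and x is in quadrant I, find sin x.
sin x = 0.223 (using tan²x + 1 = sec²x)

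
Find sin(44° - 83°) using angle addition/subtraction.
sin(44° - 83°) = sin 44° cos 83° - cos 44° sin 83° = -0.6293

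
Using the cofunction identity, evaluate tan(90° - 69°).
tan(90° - 69°) = cot(69°) = 0.3839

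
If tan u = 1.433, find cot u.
cot u = 1/tan u = 0.6978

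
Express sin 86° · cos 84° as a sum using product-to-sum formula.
sin 86° cos 84° = (1/2)[sin(86°+84°) + sin(86°-84°)]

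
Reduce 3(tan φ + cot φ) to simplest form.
3(tan φ + cot φ) = 3(sec φ csc φ) (using Quotient identities)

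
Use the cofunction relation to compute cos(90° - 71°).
cos(90° - 71°) = sin(71°) = 0.9455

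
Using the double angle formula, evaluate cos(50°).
cos(50°) = 1 - 2sin²25° = 0.6428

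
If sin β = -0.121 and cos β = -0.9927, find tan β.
tan β = sin β / cos β = 0.1219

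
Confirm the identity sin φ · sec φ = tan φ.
LHS = sin φ · (1/cos φ) = sin φ/cos φ = tan φ = RHS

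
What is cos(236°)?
cos(236°) = -0.5592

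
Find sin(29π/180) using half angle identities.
sin(29π/180) = √((1 - cos 29π/90)/2) = 0.4848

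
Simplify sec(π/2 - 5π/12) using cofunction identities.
sec(π/2 - 5π/12) = csc(5π/12)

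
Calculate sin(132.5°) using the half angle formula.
sin(132.5°) = √((1 - cos 265°)/2) = 0.7373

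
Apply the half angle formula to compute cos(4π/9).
cos(4π/9) = √((1 + cos 8π/9)/2) = 0.1736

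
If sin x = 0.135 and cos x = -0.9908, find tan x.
tan x = sin x / cos x = -0.1363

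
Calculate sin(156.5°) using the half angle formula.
sin(156.5°) = √((1 - cos 313°)/2) = 0.3987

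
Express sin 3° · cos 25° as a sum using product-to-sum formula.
sin 3° cos 25° = (1/2)[sin(3°+25°) + sin(3°-25°)]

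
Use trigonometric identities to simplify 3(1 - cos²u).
3(1 - cos²u) = 3(sin²u) (using Pythagorean identity)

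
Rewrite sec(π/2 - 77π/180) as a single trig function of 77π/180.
sec(π/2 - 77π/180) = csc(77π/180)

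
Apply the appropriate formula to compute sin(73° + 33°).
sin(73° + 33°) = sin 73° cos 33° + cos 73° sin 33° = 0.9613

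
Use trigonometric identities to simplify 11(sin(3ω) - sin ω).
11(sin(3ω) - sin ω) = 11(2 cos(2ω) sin ω) (using Sum-to-product)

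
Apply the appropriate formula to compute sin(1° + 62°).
sin(1° + 62°) = sin 1° cos 62° + cos 1° sin 62° = 0.891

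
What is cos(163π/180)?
cos(163π/180) = -0.9563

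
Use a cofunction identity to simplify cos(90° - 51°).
cos(90° - 51°) = sin(51°)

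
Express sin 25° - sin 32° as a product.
sin 25° - sin 32° = 2 cos(28.5°) sin(-3.5°)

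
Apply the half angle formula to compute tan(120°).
tan(120°) = sin 240° / (1 + cos 240°) = -√3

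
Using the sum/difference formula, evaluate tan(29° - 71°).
tan(29° - 71°) = (tan 29° - tan 71°)/(1 + tan 29° tan 71°) = -0.9004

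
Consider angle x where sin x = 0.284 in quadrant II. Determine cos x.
cos x = ±√(1 - sin²x) = -0.9588 (negative in QII)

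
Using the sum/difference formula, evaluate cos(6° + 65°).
cos(6° + 65°) = cos 6° cos 65° - sin 6° sin 65° = 0.3256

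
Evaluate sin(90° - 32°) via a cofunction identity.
sin(90° - 32°) = cos(32°) = 0.848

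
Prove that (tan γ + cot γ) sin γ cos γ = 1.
LHS = (sin γ/cos γ + cos γ/sin γ) sin γ cos γ = ((sin²γ + cos²γ)/(sin γ cos γ)) · sin γ cos γ = sin²γ + cos²γ = 1 = RHS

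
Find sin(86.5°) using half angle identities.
sin(86.5°) = √((1 - cos 173°)/2) = 0.9981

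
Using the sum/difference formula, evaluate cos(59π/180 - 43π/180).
cos(59π/180 - 43π/180) = cos 59π/180 cos 43π/180 + sin 59π/180 sin 43π/180 = 0.9613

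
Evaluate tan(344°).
tan(344°) = -0.2867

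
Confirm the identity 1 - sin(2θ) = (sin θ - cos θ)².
RHS = sin²θ - 2 sin θ cos θ + cos²θ = (sin²θ + cos²θ) - 2 sin θ cos θ = 1 - sin(2θ) = LHS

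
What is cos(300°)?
cos(300°) = 1/2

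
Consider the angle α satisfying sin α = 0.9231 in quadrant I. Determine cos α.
cos α = √(1 - sin²α) = 0.3846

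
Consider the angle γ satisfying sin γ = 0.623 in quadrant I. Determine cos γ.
cos γ = √(1 - sin²γ) = 0.7822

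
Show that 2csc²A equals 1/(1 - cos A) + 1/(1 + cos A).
RHS = [(1 + cos A) + (1 - cos A)] / [(1 - cos A)(1 + cos A)] = 2/(1 - cos²A) = 2/sin²A = 2csc²A = LHS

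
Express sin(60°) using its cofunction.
sin(60°) = cos(90° - 60°) = cos(30°)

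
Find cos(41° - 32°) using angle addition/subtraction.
cos(41° - 32°) = cos 41° cos 32° + sin 41° sin 32° = 0.9877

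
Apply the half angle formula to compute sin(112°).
sin(112°) = √((1 - cos 224°)/2) = 0.9272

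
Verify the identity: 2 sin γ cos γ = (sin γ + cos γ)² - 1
RHS = sin²γ + 2 sin γ cos γ + cos²γ - 1 = (sin²γ + cos²γ) + 2 sin γ cos γ - 1 = 1 + 2 sin γ cos γ - 1 = 2 sin γ cos γ = LHS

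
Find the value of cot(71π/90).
cot(71π/90) = -1.28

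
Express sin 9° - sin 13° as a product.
sin 9° - sin 13° = 2 cos(11°) sin(-2°)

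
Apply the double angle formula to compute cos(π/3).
cos(π/3) = cos²π/6 - sin²π/6 = 1/2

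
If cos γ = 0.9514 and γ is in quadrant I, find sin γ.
sin γ = 0.308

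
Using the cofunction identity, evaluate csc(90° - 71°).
csc(90° - 71°) = sec(71°) = 3.072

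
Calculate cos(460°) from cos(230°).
cos(460°) = 1 - 2sin²230° = -0.1736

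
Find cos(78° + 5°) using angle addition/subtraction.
cos(78° + 5°) = cos 78° cos 5° - sin 78° sin 5° = 0.1219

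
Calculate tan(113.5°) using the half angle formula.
tan(113.5°) = sin 227° / (1 + cos 227°) = -2.3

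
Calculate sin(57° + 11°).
sin(57° + 11°) = sin 57° cos 11° + cos 57° sin 11° = 0.9272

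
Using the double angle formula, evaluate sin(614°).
sin(614°) = 2 sin 307° cos 307° = -0.9613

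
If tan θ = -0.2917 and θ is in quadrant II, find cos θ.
cos θ = -0.96 (using tan²θ + 1 = sec²θ)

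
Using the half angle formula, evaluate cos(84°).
cos(84°) = √((1 + cos 168°)/2) = 0.1045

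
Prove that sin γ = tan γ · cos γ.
RHS = (sin γ/cos γ) · cos γ = sin γ = LHS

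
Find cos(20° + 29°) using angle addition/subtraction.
cos(20° + 29°) = cos 20° cos 29° - sin 20° sin 29° = 0.6561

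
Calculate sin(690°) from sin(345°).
sin(690°) = 2 sin 345° cos 345° = -1/2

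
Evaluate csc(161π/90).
csc(161π/90) = -1.624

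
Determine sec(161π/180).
sec(161π/180) = -1.058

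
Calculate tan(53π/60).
tan(53π/60) = -0.3839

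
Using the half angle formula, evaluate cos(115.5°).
cos(115.5°) = -√((1 + cos 231°)/2) = -0.4305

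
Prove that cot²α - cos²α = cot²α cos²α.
LHS = cos²α/sin²α - cos²α = cos²α(1/sin²α - 1) = cos²α · (1 - sin²α)/sin²α = cos²α · cos²α/sin²α = cos²α · cot²α = RHS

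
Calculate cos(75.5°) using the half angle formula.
cos(75.5°) = √((1 + cos 151°)/2) = 0.2504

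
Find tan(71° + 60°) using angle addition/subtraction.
tan(71° + 60°) = (tan 71° + tan 60°)/(1 - tan 71° tan 60°) = -1.15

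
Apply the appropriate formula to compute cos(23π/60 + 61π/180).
cos(23π/60 + 61π/180) = cos 23π/60 cos 61π/180 - sin 23π/60 sin 61π/180 = -0.6428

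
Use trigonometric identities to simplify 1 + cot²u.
1 + cot²u = csc²u (using Pythagorean identity)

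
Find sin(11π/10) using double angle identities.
sin(11π/10) = 2 sin 11π/20 cos 11π/20 = -0.309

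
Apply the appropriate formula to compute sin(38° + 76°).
sin(38° + 76°) = sin 38° cos 76° + cos 38° sin 76° = 0.9135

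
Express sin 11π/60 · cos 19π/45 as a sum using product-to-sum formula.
sin 11π/60 cos 19π/45 = (1/2)[sin(11π/60+19π/45) + sin(11π/60-19π/45)]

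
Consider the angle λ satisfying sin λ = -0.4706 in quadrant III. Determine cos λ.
cos λ = ±√(1 - sin²λ) = -0.8823 (negative in QIII)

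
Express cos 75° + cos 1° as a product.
cos 75° + cos 1° = 2 cos(38°) cos(37°)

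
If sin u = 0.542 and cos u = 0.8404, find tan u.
tan u = sin u / cos u = 0.6449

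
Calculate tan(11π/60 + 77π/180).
tan(11π/60 + 77π/180) = (tan 11π/60 + tan 77π/180)/(1 - tan 11π/60 tan 77π/180) = -2.747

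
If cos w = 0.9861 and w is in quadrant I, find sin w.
sin w = 0.1662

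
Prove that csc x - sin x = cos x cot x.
LHS = 1/sin x - sin x = (1 - sin²x)/sin x = cos²x/sin x = cos x · (cos x/sin x) = cos x cot x = RHS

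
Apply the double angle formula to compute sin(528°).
sin(528°) = 2 sin 264° cos 264° = 0.2079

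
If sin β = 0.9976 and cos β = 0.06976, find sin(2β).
sin(2β) = 2 sin β cos β = 0.1392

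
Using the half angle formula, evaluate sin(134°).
sin(134°) = √((1 - cos 268°)/2) = 0.7193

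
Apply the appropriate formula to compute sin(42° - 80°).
sin(42° - 80°) = sin 42° cos 80° - cos 42° sin 80° = -0.6157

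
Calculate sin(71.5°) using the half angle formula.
sin(71.5°) = √((1 - cos 143°)/2) = 0.9483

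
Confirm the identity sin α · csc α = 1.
LHS = sin α · (1/sin α) = 1 = RHS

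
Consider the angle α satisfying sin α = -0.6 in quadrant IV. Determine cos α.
cos α = √(1 - sin²α) = 0.8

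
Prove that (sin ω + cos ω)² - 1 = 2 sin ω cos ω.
LHS = sin²ω + 2 sin ω cos ω + cos²ω - 1 = (sin²ω + cos²ω) + 2 sin ω cos ω - 1 = 1 + 2 sin ω cos ω - 1 = 2 sin ω cos ω = RHS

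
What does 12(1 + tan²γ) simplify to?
12(1 + tan²γ) = 12(sec²γ) (using Pythagorean identity)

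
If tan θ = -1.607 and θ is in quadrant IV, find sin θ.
sin θ = -0.849 (using tan²θ + 1 = sec²θ)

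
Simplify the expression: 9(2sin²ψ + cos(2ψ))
9(2sin²ψ + cos(2ψ)) = 9 (using Double angle)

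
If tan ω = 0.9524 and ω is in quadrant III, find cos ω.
cos ω = -0.7241 (using tan²ω + 1 = sec²ω)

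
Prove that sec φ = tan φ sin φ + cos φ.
RHS = sin²φ/cos φ + cos φ = (sin²φ + cos²φ)/cos φ = 1/cos φ = sec φ = LHS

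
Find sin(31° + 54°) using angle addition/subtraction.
sin(31° + 54°) = sin 31° cos 54° + cos 31° sin 54° = 0.9962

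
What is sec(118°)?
sec(118°) = -2.13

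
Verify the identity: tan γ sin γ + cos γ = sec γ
LHS = sin²γ/cos γ + cos γ = (sin²γ + cos²γ)/cos γ = 1/cos γ = sec γ = RHS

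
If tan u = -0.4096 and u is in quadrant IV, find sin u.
sin u = -0.379 (using tan²u + 1 = sec²u)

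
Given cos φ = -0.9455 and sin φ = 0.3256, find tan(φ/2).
tan(φ/2) = sin φ / (1 + cos φ) = 5.974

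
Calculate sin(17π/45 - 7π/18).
sin(17π/45 - 7π/18) = sin 17π/45 cos 7π/18 - cos 17π/45 sin 7π/18 = -0.0349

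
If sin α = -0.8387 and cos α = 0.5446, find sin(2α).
sin(2α) = 2 sin α cos α = -0.9135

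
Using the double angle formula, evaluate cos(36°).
cos(36°) = cos²18° - sin²18° = 0.809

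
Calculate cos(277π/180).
cos(277π/180) = 0.1219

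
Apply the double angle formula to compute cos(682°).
cos(682°) = cos²341° - sin²341° = 0.788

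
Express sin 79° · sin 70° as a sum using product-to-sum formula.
sin 79° sin 70° = (1/2)[cos(79°-70°) - cos(79°+70°)]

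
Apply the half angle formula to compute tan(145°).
tan(145°) = sin 290° / (1 + cos 290°) = -0.7002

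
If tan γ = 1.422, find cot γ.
cot γ = 1/tan γ = 0.7032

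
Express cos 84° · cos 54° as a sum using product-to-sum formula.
cos 84° cos 54° = (1/2)[cos(84°-54°) + cos(84°+54°)]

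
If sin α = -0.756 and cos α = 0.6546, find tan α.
tan α = sin α / cos α = -1.155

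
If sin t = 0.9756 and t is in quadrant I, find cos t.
cos t = 0.2196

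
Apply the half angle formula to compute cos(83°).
cos(83°) = √((1 + cos 166°)/2) = 0.1219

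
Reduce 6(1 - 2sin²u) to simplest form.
6(1 - 2sin²u) = 6(cos(2u)) (using Double angle)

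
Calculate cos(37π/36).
cos(37π/36) = -0.9962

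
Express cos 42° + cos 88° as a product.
cos 42° + cos 88° = 2 cos(65°) cos(-23°)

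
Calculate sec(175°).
sec(175°) = -1.004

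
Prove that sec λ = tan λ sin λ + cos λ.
RHS = sin²λ/cos λ + cos λ = (sin²λ + cos²λ)/cos λ = 1/cos λ = sec λ = LHS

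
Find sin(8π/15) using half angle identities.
sin(8π/15) = √((1 - cos 16π/15)/2) = 0.9945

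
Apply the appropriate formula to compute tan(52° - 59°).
tan(52° - 59°) = (tan 52° - tan 59°)/(1 + tan 52° tan 59°) = -0.1228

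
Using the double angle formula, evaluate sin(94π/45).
sin(94π/45) = 2 sin 47π/45 cos 47π/45 = 0.2756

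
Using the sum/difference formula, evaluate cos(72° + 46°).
cos(72° + 46°) = cos 72° cos 46° - sin 72° sin 46° = -0.4695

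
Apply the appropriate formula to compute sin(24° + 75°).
sin(24° + 75°) = sin 24° cos 75° + cos 24° sin 75° = 0.9877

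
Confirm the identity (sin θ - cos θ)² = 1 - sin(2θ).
LHS = sin²θ - 2 sin θ cos θ + cos²θ = (sin²θ + cos²θ) - 2 sin θ cos θ = 1 - sin(2θ) = RHS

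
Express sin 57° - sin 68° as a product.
sin 57° - sin 68° = 2 cos(62.5°) sin(-5.5°)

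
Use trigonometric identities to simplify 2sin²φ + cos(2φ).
2sin²φ + cos(2φ) = 1 (using Double angle)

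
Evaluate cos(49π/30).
cos(49π/30) = 0.4067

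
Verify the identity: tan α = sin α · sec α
RHS = sin α · (1/cos α) = sin α/cos α = tan α = LHS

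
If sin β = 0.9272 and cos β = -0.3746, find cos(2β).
cos(2β) = cos²β - sin²β = -0.7194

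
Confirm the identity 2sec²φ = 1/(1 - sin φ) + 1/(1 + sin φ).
RHS = [(1 + sin φ) + (1 - sin φ)] / [(1 - sin φ)(1 + sin φ)] = 2/(1 - sin²φ) = 2/cos²φ = 2sec²φ = LHS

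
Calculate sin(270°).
sin(270°) = -1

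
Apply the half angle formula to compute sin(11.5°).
sin(11.5°) = √((1 - cos 23°)/2) = 0.1994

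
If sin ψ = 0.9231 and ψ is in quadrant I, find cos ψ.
cos ψ = 0.3846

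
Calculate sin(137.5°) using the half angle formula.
sin(137.5°) = √((1 - cos 275°)/2) = 0.6756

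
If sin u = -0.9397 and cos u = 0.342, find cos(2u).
cos(2u) = cos²u - sin²u = -0.7661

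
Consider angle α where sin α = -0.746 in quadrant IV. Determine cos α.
cos α = √(1 - sin²α) = 0.6659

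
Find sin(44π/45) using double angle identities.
sin(44π/45) = 2 sin 22π/45 cos 22π/45 = 0.06976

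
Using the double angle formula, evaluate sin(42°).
sin(42°) = 2 sin 21° cos 21° = 0.6691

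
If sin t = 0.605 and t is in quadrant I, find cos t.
cos t = 0.7962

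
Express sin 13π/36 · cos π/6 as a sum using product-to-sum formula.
sin 13π/36 cos π/6 = (1/2)[sin(13π/36+π/6) + sin(13π/36-π/6)]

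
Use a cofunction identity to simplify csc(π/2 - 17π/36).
csc(π/2 - 17π/36) = sec(17π/36)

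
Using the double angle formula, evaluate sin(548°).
sin(548°) = 2 sin 274° cos 274° = -0.1392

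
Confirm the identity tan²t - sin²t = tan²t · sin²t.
LHS = sin²t/cos²t - sin²t = sin²t(1/cos²t - 1) = sin²t · (1 - cos²t)/cos²t = sin²t · sin²t/cos²t = sin²t · tan²t = RHS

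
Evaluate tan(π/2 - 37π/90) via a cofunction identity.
tan(π/2 - 37π/90) = cot(37π/90) = 0.2867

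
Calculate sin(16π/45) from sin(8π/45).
sin(16π/45) = 2 sin 8π/45 cos 8π/45 = 0.8988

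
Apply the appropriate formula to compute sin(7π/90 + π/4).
sin(7π/90 + π/4) = sin 7π/90 cos π/4 + cos 7π/90 sin π/4 = 0.8572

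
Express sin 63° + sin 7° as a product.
sin 63° + sin 7° = 2 sin(35°) cos(28°)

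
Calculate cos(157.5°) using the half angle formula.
cos(157.5°) = -√((1 + cos 315°)/2) = -0.9239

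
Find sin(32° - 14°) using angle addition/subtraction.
sin(32° - 14°) = sin 32° cos 14° - cos 32° sin 14° = 0.309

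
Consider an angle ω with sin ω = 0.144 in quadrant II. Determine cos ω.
cos ω = ±√(1 - sin²ω) = -0.9896 (negative in QII)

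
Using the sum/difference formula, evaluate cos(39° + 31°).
cos(39° + 31°) = cos 39° cos 31° - sin 39° sin 31° = 0.342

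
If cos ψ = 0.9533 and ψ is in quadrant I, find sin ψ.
sin ψ = 0.302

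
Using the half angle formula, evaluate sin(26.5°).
sin(26.5°) = √((1 - cos 53°)/2) = 0.4462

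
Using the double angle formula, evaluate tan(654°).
tan(654°) = 2 tan 327° / (1 - tan²327°) = -2.246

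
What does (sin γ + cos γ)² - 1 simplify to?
(sin γ + cos γ)² - 1 = sin(2γ) (using Pythagorean + double angle)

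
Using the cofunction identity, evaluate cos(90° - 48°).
cos(90° - 48°) = sin(48°) = 0.7431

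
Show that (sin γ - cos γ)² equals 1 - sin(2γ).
LHS = sin²γ - 2 sin γ cos γ + cos²γ = (sin²γ + cos²γ) - 2 sin γ cos γ = 1 - sin(2γ) = RHS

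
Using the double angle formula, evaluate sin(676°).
sin(676°) = 2 sin 338° cos 338° = -0.6947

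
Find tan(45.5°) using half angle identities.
tan(45.5°) = sin 91° / (1 + cos 91°) = 1.018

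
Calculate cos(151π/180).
cos(151π/180) = -0.8746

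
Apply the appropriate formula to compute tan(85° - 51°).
tan(85° - 51°) = (tan 85° - tan 51°)/(1 + tan 85° tan 51°) = 0.6745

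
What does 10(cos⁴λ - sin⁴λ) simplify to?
10(cos⁴λ - sin⁴λ) = 10(cos(2λ)) (using Factoring + double angle)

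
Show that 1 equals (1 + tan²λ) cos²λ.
RHS = sec²λ · cos²λ = (1/cos²λ) · cos²λ = 1 = LHS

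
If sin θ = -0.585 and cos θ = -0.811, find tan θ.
tan θ = sin θ / cos θ = 0.7213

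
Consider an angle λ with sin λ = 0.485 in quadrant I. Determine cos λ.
cos λ = √(1 - sin²λ) = 0.8745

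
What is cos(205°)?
cos(205°) = -0.9063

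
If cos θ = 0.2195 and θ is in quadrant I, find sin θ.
sin θ = 0.9756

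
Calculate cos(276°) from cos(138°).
cos(276°) = 2cos²138° - 1 = 0.1045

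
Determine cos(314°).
cos(314°) = 0.6947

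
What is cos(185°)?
cos(185°) = -0.9962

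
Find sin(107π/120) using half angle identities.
sin(107π/120) = √((1 - cos 107π/60)/2) = 0.3338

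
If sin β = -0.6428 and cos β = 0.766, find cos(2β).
cos(2β) = cos²β - sin²β = 0.1736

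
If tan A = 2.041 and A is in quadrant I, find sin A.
sin A = 0.898 (using tan²A + 1 = sec²A)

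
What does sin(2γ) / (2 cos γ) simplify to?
sin(2γ) / (2 cos γ) = sin γ (using Double angle)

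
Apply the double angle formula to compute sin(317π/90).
sin(317π/90) = 2 sin 317π/180 cos 317π/180 = -0.9976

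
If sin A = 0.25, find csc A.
csc A = 1/sin A = 4.0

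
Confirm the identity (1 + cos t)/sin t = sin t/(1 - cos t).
RHS = sin t(1 + cos t) / ((1 - cos t)(1 + cos t)) = sin t(1 + cos t) / (1 - cos²t) = sin t(1 + cos t) / sin²t = (1 + cos t)/sin t = LHS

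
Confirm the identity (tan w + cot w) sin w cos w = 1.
LHS = (sin w/cos w + cos w/sin w) sin w cos w = ((sin²w + cos²w)/(sin w cos w)) · sin w cos w = sin²w + cos²w = 1 = RHS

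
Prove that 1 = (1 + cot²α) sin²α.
RHS = csc²α · sin²α = (1/sin²α) · sin²α = 1 = LHS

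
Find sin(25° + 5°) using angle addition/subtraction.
sin(25° + 5°) = sin 25° cos 5° + cos 25° sin 5° = 1/2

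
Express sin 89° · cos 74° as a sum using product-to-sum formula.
sin 89° cos 74° = (1/2)[sin(89°+74°) + sin(89°-74°)]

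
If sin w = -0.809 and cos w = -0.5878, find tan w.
tan w = sin w / cos w = 1.376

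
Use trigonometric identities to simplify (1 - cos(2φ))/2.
(1 - cos(2φ))/2 = sin²φ (using Power reduction)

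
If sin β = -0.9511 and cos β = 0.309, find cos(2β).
cos(2β) = cos²β - sin²β = -0.8091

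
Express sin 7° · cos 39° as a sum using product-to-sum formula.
sin 7° cos 39° = (1/2)[sin(7°+39°) + sin(7°-39°)]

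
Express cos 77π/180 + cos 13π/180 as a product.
cos 77π/180 + cos 13π/180 = 2 cos(π/4) cos(8π/45)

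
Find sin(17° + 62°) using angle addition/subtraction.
sin(17° + 62°) = sin 17° cos 62° + cos 17° sin 62° = 0.9816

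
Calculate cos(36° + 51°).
cos(36° + 51°) = cos 36° cos 51° - sin 36° sin 51° = 0.05234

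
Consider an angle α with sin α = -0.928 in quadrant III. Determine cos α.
cos α = ±√(1 - sin²α) = -0.3726 (negative in QIII)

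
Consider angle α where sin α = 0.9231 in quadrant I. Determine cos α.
cos α = √(1 - sin²α) = 0.3846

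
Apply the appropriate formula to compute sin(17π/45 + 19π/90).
sin(17π/45 + 19π/90) = sin 17π/45 cos 19π/90 + cos 17π/45 sin 19π/90 = 0.9613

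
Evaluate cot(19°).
cot(19°) = 2.904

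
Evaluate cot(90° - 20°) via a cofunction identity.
cot(90° - 20°) = tan(20°) = 0.364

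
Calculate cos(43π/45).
cos(43π/45) = -0.9903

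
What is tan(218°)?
tan(218°) = 0.7813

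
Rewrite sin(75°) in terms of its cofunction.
sin(75°) = cos(90° - 75°) = cos(15°)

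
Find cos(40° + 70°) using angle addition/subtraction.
cos(40° + 70°) = cos 40° cos 70° - sin 40° sin 70° = -0.342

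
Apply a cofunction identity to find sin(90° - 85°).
sin(90° - 85°) = cos(85°) = 0.08716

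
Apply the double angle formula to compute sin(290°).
sin(290°) = 2 sin 145° cos 145° = -0.9397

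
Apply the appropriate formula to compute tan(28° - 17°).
tan(28° - 17°) = (tan 28° - tan 17°)/(1 + tan 28° tan 17°) = 0.1944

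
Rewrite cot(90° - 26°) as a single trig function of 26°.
cot(90° - 26°) = tan(26°)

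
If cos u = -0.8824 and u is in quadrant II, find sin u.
sin u = 0.4705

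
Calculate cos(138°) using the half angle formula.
cos(138°) = -√((1 + cos 276°)/2) = -0.7431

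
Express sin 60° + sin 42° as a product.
sin 60° + sin 42° = 2 sin(51°) cos(9°)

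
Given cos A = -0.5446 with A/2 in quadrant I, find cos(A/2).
cos(A/2) = ±√((1 + cos A)/2); positive since A/2 ∈ QI, so cos(A/2) = 0.4772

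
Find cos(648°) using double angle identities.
cos(648°) = cos²324° - sin²324° = 0.309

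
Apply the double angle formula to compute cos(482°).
cos(482°) = 1 - 2sin²241° = -0.5299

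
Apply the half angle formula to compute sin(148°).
sin(148°) = √((1 - cos 296°)/2) = 0.5299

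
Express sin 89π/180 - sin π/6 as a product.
sin 89π/180 - sin π/6 = 2 cos(119π/360) sin(59π/360)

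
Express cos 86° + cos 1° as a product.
cos 86° + cos 1° = 2 cos(43.5°) cos(42.5°)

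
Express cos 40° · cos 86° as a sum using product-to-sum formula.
cos 40° cos 86° = (1/2)[cos(40°-86°) + cos(40°+86°)]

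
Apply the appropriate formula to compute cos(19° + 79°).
cos(19° + 79°) = cos 19° cos 79° - sin 19° sin 79° = -0.1392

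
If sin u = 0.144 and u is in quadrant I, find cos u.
cos u = 0.9896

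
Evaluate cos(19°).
cos(19°) = 0.9455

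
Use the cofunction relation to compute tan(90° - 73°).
tan(90° - 73°) = cot(73°) = 0.3057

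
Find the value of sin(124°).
sin(124°) = 0.829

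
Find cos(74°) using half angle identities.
cos(74°) = √((1 + cos 148°)/2) = 0.2756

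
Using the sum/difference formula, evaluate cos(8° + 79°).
cos(8° + 79°) = cos 8° cos 79° - sin 8° sin 79° = 0.05234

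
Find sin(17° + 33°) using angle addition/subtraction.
sin(17° + 33°) = sin 17° cos 33° + cos 17° sin 33° = 0.766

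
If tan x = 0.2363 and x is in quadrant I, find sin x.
sin x = 0.23 (using tan²x + 1 = sec²x)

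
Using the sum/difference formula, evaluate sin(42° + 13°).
sin(42° + 13°) = sin 42° cos 13° + cos 42° sin 13° = 0.8192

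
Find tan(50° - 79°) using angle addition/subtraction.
tan(50° - 79°) = (tan 50° - tan 79°)/(1 + tan 50° tan 79°) = -0.5543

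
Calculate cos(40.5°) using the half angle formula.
cos(40.5°) = √((1 + cos 81°)/2) = 0.7604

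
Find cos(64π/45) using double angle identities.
cos(64π/45) = cos²32π/45 - sin²32π/45 = -0.2419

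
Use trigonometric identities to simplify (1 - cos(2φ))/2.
(1 - cos(2φ))/2 = sin²φ (using Power reduction)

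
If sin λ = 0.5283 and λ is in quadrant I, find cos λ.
cos λ = 0.8491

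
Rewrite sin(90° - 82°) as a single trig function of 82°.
sin(90° - 82°) = cos(82°)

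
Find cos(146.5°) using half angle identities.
cos(146.5°) = -√((1 + cos 293°)/2) = -0.8339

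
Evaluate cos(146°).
cos(146°) = -0.829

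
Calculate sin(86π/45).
sin(86π/45) = -0.2756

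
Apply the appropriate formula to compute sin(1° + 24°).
sin(1° + 24°) = sin 1° cos 24° + cos 1° sin 24° = 0.4226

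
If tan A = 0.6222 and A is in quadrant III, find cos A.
cos A = -0.8491 (using tan²A + 1 = sec²A)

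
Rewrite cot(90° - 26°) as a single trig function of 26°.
cot(90° - 26°) = tan(26°)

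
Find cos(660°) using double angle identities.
cos(660°) = 2cos²330° - 1 = 1/2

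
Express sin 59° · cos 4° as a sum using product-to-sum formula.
sin 59° cos 4° = (1/2)[sin(59°+4°) + sin(59°-4°)]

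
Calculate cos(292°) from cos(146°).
cos(292°) = cos²146° - sin²146° = 0.3746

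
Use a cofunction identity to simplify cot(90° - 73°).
cot(90° - 73°) = tan(73°)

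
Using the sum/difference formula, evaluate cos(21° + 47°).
cos(21° + 47°) = cos 21° cos 47° - sin 21° sin 47° = 0.3746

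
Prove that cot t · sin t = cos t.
LHS = (cos t/sin t) · sin t = cos t = RHS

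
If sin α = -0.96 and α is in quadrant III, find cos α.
cos α = -0.28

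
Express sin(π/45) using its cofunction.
sin(π/45) = cos(π/2 - π/45) = cos(43π/90)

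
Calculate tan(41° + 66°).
tan(41° + 66°) = (tan 41° + tan 66°)/(1 - tan 41° tan 66°) = -3.271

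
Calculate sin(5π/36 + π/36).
sin(5π/36 + π/36) = sin 5π/36 cos π/36 + cos 5π/36 sin π/36 = 1/2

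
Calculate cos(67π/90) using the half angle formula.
cos(67π/90) = -√((1 + cos 67π/45)/2) = -0.6947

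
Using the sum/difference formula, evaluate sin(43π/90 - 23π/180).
sin(43π/90 - 23π/180) = sin 43π/90 cos 23π/180 - cos 43π/90 sin 23π/180 = 0.891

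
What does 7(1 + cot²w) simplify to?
7(1 + cot²w) = 7(csc²w) (using Pythagorean identity)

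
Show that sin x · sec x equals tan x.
LHS = sin x · (1/cos x) = sin x/cos x = tan x = RHS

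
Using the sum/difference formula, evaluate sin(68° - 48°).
sin(68° - 48°) = sin 68° cos 48° - cos 68° sin 48° = 0.342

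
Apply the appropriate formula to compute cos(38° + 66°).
cos(38° + 66°) = cos 38° cos 66° - sin 38° sin 66° = -0.2419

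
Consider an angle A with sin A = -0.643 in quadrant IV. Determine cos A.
cos A = √(1 - sin²A) = 0.7659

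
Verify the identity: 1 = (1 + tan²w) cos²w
RHS = sec²w · cos²w = (1/cos²w) · cos²w = 1 = LHS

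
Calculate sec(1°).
sec(1°) = 1.0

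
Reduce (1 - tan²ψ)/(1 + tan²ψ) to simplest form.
(1 - tan²ψ)/(1 + tan²ψ) = cos(2ψ) (using Double angle)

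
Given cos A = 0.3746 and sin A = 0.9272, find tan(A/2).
tan(A/2) = sin A / (1 + cos A) = 0.6745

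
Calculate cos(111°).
cos(111°) = -0.3584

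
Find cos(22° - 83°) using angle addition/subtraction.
cos(22° - 83°) = cos 22° cos 83° + sin 22° sin 83° = 0.4848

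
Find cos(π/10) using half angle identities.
cos(π/10) = √((1 + cos π/5)/2) = 0.9511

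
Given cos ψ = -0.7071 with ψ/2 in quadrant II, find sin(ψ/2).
sin(ψ/2) = ±√((1 - cos ψ)/2); positive since ψ/2 ∈ QII, so sin(ψ/2) = 0.9239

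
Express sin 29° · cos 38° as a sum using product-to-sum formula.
sin 29° cos 38° = (1/2)[sin(29°+38°) + sin(29°-38°)]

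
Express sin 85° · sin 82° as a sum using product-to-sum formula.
sin 85° sin 82° = (1/2)[cos(85°-82°) - cos(85°+82°)]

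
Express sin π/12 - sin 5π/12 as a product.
sin π/12 - sin 5π/12 = 2 cos(π/4) sin(-π/6)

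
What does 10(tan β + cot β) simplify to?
10(tan β + cot β) = 10(sec β csc β) (using Quotient identities)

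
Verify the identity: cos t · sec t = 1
LHS = cos t · (1/cos t) = 1 = RHS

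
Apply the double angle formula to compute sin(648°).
sin(648°) = 2 sin 324° cos 324° = -0.9511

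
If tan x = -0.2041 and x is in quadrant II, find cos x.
cos x = -0.9798 (using tan²x + 1 = sec²x)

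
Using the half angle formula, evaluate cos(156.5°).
cos(156.5°) = -√((1 + cos 313°)/2) = -0.9171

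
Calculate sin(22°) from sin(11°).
sin(22°) = 2 sin 11° cos 11° = 0.3746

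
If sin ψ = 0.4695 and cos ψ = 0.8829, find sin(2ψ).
sin(2ψ) = 2 sin ψ cos ψ = 0.829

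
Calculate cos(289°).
cos(289°) = 0.3256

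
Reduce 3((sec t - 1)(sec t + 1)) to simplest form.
3((sec t - 1)(sec t + 1)) = 3(tan²t) (using Diff. of squares)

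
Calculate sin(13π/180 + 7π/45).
sin(13π/180 + 7π/45) = sin 13π/180 cos 7π/45 + cos 13π/180 sin 7π/45 = 0.6561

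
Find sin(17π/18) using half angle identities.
sin(17π/18) = √((1 - cos 17π/9)/2) = 0.1736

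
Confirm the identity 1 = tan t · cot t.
RHS = (sin t/cos t) · (cos t/sin t) = 1 = LHS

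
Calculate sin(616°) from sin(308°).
sin(616°) = 2 sin 308° cos 308° = -0.9703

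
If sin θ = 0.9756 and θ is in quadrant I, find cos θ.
cos θ = 0.2196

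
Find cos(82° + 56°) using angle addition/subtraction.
cos(82° + 56°) = cos 82° cos 56° - sin 82° sin 56° = -0.7431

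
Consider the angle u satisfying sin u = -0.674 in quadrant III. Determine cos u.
cos u = ±√(1 - sin²u) = -0.7387 (negative in QIII)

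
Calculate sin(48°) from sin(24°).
sin(48°) = 2 sin 24° cos 24° = 0.7431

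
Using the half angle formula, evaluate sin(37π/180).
sin(37π/180) = √((1 - cos 37π/90)/2) = 0.6018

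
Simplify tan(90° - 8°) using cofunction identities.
tan(90° - 8°) = cot(8°)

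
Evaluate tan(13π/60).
tan(13π/60) = 0.8098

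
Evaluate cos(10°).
cos(10°) = 0.9848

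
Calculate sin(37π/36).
sin(37π/36) = -0.08716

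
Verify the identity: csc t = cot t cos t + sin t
RHS = cos²t/sin t + sin t = (cos²t + sin²t)/sin t = 1/sin t = csc t = LHS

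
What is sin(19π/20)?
sin(19π/20) = 0.1564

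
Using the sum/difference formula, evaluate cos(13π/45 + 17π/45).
cos(13π/45 + 17π/45) = cos 13π/45 cos 17π/45 - sin 13π/45 sin 17π/45 = -1/2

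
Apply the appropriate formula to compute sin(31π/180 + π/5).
sin(31π/180 + π/5) = sin 31π/180 cos π/5 + cos 31π/180 sin π/5 = 0.9205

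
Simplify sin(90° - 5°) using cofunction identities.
sin(90° - 5°) = cos(5°)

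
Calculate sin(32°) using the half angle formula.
sin(32°) = √((1 - cos 64°)/2) = 0.5299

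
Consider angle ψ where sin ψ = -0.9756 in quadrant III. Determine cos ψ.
cos ψ = ±√(1 - sin²ψ) = -0.2196 (negative in QIII)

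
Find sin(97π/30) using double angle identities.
sin(97π/30) = 2 sin 97π/60 cos 97π/60 = -0.6691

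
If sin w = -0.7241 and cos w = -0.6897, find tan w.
tan w = sin w / cos w = 1.05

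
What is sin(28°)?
sin(28°) = 0.4695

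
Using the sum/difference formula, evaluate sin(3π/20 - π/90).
sin(3π/20 - π/90) = sin 3π/20 cos π/90 - cos 3π/20 sin π/90 = 0.4226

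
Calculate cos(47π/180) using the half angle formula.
cos(47π/180) = √((1 + cos 47π/90)/2) = 0.682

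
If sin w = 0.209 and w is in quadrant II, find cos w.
cos w = -0.9779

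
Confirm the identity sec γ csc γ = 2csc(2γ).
RHS = 2/sin(2γ) = 2/(2 sin γ cos γ) = 1/(sin γ cos γ) = (1/cos γ)(1/sin γ) = sec γ csc γ = LHS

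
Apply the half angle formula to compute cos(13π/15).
cos(13π/15) = -√((1 + cos 26π/15)/2) = -0.9135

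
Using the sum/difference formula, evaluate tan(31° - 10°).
tan(31° - 10°) = (tan 31° - tan 10°)/(1 + tan 31° tan 10°) = 0.3839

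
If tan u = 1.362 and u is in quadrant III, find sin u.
sin u = -0.8061 (using tan²u + 1 = sec²u)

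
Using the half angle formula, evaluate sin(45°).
sin(45°) = √((1 - cos 90°)/2) = √2/2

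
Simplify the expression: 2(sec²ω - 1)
2(sec²ω - 1) = 2(tan²ω) (using Pythagorean identity)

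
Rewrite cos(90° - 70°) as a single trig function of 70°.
cos(90° - 70°) = sin(70°)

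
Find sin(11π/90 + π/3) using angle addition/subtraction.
sin(11π/90 + π/3) = sin 11π/90 cos π/3 + cos 11π/90 sin π/3 = 0.9903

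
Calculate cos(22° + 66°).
cos(22° + 66°) = cos 22° cos 66° - sin 22° sin 66° = 0.0349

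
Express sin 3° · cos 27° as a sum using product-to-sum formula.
sin 3° cos 27° = (1/2)[sin(3°+27°) + sin(3°-27°)]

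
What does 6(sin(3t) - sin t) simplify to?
6(sin(3t) - sin t) = 6(2 cos(2t) sin t) (using Sum-to-product)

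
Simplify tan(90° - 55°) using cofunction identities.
tan(90° - 55°) = cot(55°)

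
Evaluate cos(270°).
cos(270°) = 0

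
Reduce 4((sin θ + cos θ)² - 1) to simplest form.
4((sin θ + cos θ)² - 1) = 4(sin(2θ)) (using Pythagorean + double angle)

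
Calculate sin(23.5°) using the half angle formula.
sin(23.5°) = √((1 - cos 47°)/2) = 0.3987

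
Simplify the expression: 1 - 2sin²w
1 - 2sin²w = cos(2w) (using Double angle)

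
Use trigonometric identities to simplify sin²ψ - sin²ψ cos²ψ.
sin²ψ - sin²ψ cos²ψ = sin⁴ψ (using Factoring)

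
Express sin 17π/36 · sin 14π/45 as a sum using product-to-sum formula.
sin 17π/36 sin 14π/45 = (1/2)[cos(17π/36-14π/45) - cos(17π/36+14π/45)]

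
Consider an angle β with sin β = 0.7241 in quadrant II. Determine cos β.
cos β = ±√(1 - sin²β) = -0.6897 (negative in QII)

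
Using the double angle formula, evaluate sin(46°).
sin(46°) = 2 sin 23° cos 23° = 0.7193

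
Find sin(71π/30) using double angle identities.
sin(71π/30) = 2 sin 71π/60 cos 71π/60 = 0.9135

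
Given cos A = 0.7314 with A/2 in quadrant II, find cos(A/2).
cos(A/2) = ±√((1 + cos A)/2); negative since A/2 ∈ QII, so cos(A/2) = -0.9304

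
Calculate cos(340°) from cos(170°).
cos(340°) = cos²170° - sin²170° = 0.9397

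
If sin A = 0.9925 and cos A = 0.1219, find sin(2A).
sin(2A) = 2 sin A cos A = 0.242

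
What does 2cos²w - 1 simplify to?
2cos²w - 1 = cos(2w) (using Double angle)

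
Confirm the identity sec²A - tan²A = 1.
LHS = 1/cos²A - sin²A/cos²A = (1 - sin²A)/cos²A = cos²A/cos²A = 1 = RHS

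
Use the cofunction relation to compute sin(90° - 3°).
sin(90° - 3°) = cos(3°) = 0.9986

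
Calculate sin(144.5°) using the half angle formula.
sin(144.5°) = √((1 - cos 289°)/2) = 0.5807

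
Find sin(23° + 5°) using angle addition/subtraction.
sin(23° + 5°) = sin 23° cos 5° + cos 23° sin 5° = 0.4695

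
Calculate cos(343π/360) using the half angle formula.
cos(343π/360) = -√((1 + cos 343π/180)/2) = -0.989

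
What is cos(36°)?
cos(36°) = 0.809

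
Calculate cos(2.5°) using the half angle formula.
cos(2.5°) = √((1 + cos 5°)/2) = 0.999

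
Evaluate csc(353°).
csc(353°) = -8.206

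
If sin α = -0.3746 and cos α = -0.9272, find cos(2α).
cos(2α) = cos²α - sin²α = 0.7194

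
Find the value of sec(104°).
sec(104°) = -4.134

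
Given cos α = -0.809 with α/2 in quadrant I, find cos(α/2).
cos(α/2) = ±√((1 + cos α)/2); positive since α/2 ∈ QI, so cos(α/2) = 0.309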